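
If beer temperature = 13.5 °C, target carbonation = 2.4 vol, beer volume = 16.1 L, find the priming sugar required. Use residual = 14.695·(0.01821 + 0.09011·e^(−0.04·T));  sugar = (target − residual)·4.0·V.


residual = 14.695·(0.01821 + 0.09011·e^(−0.04·13.5)) = 1.0393
sugar = (2.4 − 1.0393)·4.0·16.1

87.6322 g


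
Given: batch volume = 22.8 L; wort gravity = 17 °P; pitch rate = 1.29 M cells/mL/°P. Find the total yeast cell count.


cells (billions) = rate · V_L · °P
cells = 1.29 · 22.8 · 17

500.0040 billion cells


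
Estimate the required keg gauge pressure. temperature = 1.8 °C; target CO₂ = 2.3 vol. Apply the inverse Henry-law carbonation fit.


psi = vols/(0.01821 + 0.09011·e^(−0.04·T)) − 14.695
psi = 2.3/(0.01821 + 0.09011·e^(−0.04·1.8)) − 14.695

7.8407 psi


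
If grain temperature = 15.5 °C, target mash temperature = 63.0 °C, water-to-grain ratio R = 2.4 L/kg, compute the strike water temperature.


T_strike = (0.41/R)·(T_mash − T_grain) + T_mash
T_strike = (0.41/2.4)·(63.0 − 15.5) + 63.0

71.1146 °C


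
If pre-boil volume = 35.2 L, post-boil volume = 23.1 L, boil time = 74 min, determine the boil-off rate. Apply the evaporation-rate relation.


rate = (V_pre − V_post) / (t_min/60)
rate = (35.2 − 23.1) / (74/60)

9.8108 L/hr


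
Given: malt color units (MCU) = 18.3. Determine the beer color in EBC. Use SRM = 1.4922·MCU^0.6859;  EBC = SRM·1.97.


SRM = 1.4922·18.3^0.6859 = 10.9583
EBC = 10.9583·1.97

21.5878 EBC


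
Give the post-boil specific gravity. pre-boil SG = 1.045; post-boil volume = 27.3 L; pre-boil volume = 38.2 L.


SG_post = 1 + (SG_pre − 1)·V_pre/V_post
pts_pre = (1.045 − 1)·1000 = 45.0000
pts_post = 45.0000·38.2/27.3 = 62.9670
SG_post = 1 + 62.9670/1000

1.0630


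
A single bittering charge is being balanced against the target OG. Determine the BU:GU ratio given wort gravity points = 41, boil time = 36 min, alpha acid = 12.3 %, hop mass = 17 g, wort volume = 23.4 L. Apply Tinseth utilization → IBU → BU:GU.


U = 1.65·0.000125^(GP/1000)·(1−e^(−0.04t))/4.15;  IBU = (α/100)·m·U·1000/V;  BU:GU = IBU/GP
U = 1.65·0.000125^(41/1000)·(1−e^(−0.04·36))/4.15 = 0.2099
IBU = (12.3/100)·17·0.2099·1000/23.4 = 18.7548
BU:GU = 18.7548/41

0.4574


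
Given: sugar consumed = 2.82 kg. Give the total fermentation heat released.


Q = m_sugar · 590 kJ/kg
Q = 2.82 · 590

1663.8000 kJ


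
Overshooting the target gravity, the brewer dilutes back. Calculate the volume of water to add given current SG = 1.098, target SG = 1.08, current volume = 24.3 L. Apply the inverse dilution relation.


V_water = V·((SG_curr − 1)/(SG_target − 1) − 1)
V_water = 24.3·((1.098 − 1)/(1.08 − 1) − 1)

5.4675 L


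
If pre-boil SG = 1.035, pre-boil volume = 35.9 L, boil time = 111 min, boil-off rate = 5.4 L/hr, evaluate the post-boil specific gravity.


V_post = V_pre − rate·(t/60);  SG_post = 1 + (SG_pre−1)·V_pre/V_post
V_post = 35.9 − 5.4·(111/60) = 25.9100
SG_post = 1 + (1.035 − 1)·35.9/25.9100

1.0485


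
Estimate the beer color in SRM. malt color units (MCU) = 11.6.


SRM = 1.4922 · MCU^0.6859
SRM = 1.4922 · 11.6^0.6859

8.0157 SRM


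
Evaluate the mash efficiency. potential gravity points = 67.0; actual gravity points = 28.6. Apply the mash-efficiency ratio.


efficiency = actual / potential × 100
efficiency = 28.6 / 67.0 × 100

42.6866 %


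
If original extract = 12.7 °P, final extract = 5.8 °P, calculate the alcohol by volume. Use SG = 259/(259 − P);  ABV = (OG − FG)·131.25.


OG = 259/(259 − 12.7) = 1.0516
FG = 259/(259 − 5.8) = 1.0229
ABV = (1.0516 − 1.0229)·131.25

3.7611 % ABV


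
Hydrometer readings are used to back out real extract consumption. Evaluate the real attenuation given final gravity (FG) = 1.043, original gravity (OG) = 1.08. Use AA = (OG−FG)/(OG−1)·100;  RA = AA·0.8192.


AA = (1.08 − 1.043)/(1.08 − 1)·100 = 46.2500
RA = 46.2500·0.8192

37.8880 %


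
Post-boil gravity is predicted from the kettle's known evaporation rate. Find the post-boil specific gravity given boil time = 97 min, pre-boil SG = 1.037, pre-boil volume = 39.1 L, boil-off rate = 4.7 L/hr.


V_post = V_pre − rate·(t/60);  SG_post = 1 + (SG_pre−1)·V_pre/V_post
V_post = 39.1 − 4.7·(97/60) = 31.5017
SG_post = 1 + (1.037 − 1)·39.1/31.5017

1.0459


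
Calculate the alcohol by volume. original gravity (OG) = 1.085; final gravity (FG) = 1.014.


ABV = (OG − FG) · 131.25
ABV = (1.085 − 1.014) · 131.25

9.3187 % ABV


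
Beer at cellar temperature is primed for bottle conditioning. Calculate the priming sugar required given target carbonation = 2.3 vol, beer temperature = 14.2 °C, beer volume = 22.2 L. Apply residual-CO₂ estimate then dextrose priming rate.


residual = 14.695·(0.01821 + 0.09011·e^(−0.04·T));  sugar = (target − residual)·4.0·V
residual = 14.695·(0.01821 + 0.09011·e^(−0.04·14.2)) = 1.0179
sugar = (2.3 − 1.0179)·4.0·22.2

113.8465 g


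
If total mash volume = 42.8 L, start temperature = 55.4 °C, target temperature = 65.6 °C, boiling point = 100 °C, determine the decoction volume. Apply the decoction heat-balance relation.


V_dec = V_total·(T_target − T_start)/(T_boil − T_start)
V_dec = 42.8·(65.6 − 55.4)/(100 − 55.4)

9.7883 L


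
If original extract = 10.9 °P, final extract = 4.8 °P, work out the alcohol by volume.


SG = 259/(259 − P);  ABV = (OG − FG)·131.25
OG = 259/(259 − 10.9) = 1.0439
FG = 259/(259 − 4.8) = 1.0189
ABV = (1.0439 − 1.0189)·131.25

3.2880 % ABV


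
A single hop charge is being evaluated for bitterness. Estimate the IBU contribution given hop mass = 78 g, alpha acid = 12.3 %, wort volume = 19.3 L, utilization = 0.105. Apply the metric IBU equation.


IBU = (α/100)·mass·U·1000 / V
IBU = (12.3/100)·78·0.105·1000 / 19.3

52.1953 IBU


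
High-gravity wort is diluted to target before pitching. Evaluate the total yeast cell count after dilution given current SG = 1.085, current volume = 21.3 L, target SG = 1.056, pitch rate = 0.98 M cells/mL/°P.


V_w = V·((SG_c−1)/(SG_t−1)−1);  °P = 259 − 259/SG_t;  cells = rate·(V+V_w)·°P
V_w = 21.3·((1.085−1)/(1.056−1)−1) = 11.0304
V_final = 21.3 + 11.0304 = 32.3304
°P = 259 − 259/1.056 = 13.7348
cells = 0.98·32.3304·13.7348

435.1715 billion cells


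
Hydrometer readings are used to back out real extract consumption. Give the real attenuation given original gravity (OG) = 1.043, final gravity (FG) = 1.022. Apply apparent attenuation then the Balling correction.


AA = (OG−FG)/(OG−1)·100;  RA = AA·0.8192
AA = (1.043 − 1.022)/(1.043 − 1)·100 = 48.8372
RA = 48.8372·0.8192

40.0074 %


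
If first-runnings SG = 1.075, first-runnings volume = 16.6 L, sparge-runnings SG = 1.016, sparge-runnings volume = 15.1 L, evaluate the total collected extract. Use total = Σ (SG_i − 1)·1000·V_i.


first = (1.075 − 1)·1000·16.6 = 1245.0000
sparge = (1.016 − 1)·1000·15.1 = 241.6000
total = 1245.0000 + 241.6000

1486.6000 gravity·L


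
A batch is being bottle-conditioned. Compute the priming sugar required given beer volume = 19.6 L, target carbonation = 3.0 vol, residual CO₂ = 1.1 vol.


sugar = (target − residual)·4.0·V
sugar = (3.0 − 1.1)·4.0·19.6

148.9600 g


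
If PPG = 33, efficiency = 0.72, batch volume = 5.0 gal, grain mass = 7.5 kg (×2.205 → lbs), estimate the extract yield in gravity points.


points = lbs × PPG × eff / vol
lbs = 7.5 × 2.205 = 16.5375
points = 16.5375 × 33 × 0.72 / 5.0

78.5862 points


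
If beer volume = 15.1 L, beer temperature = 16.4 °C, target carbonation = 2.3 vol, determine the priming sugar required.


residual = 14.695·(0.01821 + 0.09011·e^(−0.04·T));  sugar = (target − residual)·4.0·V
residual = 14.695·(0.01821 + 0.09011·e^(−0.04·16.4)) = 0.9547
sugar = (2.3 − 0.9547)·4.0·15.1

81.2539 g


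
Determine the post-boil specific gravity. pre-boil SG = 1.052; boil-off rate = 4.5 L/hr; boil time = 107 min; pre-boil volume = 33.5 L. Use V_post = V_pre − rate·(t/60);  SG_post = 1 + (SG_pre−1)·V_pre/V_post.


V_post = 33.5 − 4.5·(107/60) = 25.4750
SG_post = 1 + (1.052 − 1)·33.5/25.4750

1.0684


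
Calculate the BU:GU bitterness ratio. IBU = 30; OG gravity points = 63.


BU:GU = IBU / OG_points
BU:GU = 30 / 63

0.4762


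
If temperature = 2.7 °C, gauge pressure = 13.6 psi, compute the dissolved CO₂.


vols = (P + 14.695)·(0.01821 + 0.09011·e^(−0.04·T))
vols = (13.6 + 14.695)·(0.01821 + 0.09011·e^(−0.04·2.7))

2.8039 volumes


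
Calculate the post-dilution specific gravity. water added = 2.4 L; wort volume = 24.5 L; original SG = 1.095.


SG_new = 1 + (SG_old − 1)·V_old/(V_old + V_water)
pts = (1.095 − 1)·1000·24.5/(24.5 + 2.4) = 86.5242
SG_new = 1 + 86.5242/1000

1.0865


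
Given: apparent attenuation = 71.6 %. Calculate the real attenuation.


RA = AA · 0.8192
RA = 71.6 · 0.8192

58.6547 %


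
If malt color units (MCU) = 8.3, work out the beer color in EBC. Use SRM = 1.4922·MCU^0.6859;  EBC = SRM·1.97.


SRM = 1.4922·8.3^0.6859 = 6.3712
EBC = 6.3712·1.97

12.5513 EBC


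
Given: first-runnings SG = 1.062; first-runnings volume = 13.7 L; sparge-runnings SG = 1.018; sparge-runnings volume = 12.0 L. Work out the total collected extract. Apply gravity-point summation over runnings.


total = Σ (SG_i − 1)·1000·V_i
first = (1.062 − 1)·1000·13.7 = 849.4000
sparge = (1.018 − 1)·1000·12.0 = 216.0000
total = 849.4000 + 216.0000

1065.4000 gravity·L


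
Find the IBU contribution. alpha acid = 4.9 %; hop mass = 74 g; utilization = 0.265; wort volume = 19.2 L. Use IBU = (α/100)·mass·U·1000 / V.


IBU = (4.9/100)·74·0.265·1000 / 19.2

50.0464 IBU


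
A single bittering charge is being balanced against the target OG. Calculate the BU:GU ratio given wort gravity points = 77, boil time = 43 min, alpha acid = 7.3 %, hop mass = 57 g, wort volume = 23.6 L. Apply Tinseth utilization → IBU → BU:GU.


U = 1.65·0.000125^(GP/1000)·(1−e^(−0.04t))/4.15;  IBU = (α/100)·m·U·1000/V;  BU:GU = IBU/GP
U = 1.65·0.000125^(77/1000)·(1−e^(−0.04·43))/4.15 = 0.1634
IBU = (7.3/100)·57·0.1634·1000/23.6 = 28.8066
BU:GU = 28.8066/77

0.3741


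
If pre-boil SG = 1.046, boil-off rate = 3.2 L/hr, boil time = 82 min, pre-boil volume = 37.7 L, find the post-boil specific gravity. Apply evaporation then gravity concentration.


V_post = V_pre − rate·(t/60);  SG_post = 1 + (SG_pre−1)·V_pre/V_post
V_post = 37.7 − 3.2·(82/60) = 33.3267
SG_post = 1 + (1.046 − 1)·37.7/33.3267

1.0520


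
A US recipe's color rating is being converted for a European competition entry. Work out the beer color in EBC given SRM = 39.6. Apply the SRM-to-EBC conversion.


EBC = SRM · 1.97
EBC = 39.6 · 1.97

78.0120 EBC


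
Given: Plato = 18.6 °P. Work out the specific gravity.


SG = 259/(259 − P)
SG = 259/(259 − 18.6)

1.0774


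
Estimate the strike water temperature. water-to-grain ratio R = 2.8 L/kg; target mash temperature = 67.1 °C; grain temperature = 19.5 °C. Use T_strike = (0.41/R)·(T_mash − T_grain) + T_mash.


T_strike = (0.41/2.8)·(67.1 − 19.5) + 67.1

74.0700 °C


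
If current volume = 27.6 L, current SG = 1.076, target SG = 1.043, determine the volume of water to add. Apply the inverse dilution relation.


V_water = V·((SG_curr − 1)/(SG_target − 1) − 1)
V_water = 27.6·((1.076 − 1)/(1.043 − 1) − 1)

21.1814 L


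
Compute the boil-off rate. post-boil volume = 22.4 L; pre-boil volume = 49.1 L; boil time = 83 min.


rate = (V_pre − V_post) / (t_min/60)
rate = (49.1 − 22.4) / (83/60)

19.3012 L/hr


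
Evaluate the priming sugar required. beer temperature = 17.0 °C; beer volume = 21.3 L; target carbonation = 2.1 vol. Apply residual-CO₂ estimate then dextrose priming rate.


residual = 14.695·(0.01821 + 0.09011·e^(−0.04·T));  sugar = (target − residual)·4.0·V
residual = 14.695·(0.01821 + 0.09011·e^(−0.04·17.0)) = 0.9384
sugar = (2.1 − 0.9384)·4.0·21.3

98.9648 g


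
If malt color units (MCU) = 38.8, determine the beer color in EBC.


SRM = 1.4922·MCU^0.6859;  EBC = SRM·1.97
SRM = 1.4922·38.8^0.6859 = 18.3488
EBC = 18.3488·1.97

36.1471 EBC


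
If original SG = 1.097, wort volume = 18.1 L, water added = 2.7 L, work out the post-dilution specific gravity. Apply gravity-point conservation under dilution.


SG_new = 1 + (SG_old − 1)·V_old/(V_old + V_water)
pts = (1.097 − 1)·1000·18.1/(18.1 + 2.7) = 84.4087
SG_new = 1 + 84.4087/1000

1.0844


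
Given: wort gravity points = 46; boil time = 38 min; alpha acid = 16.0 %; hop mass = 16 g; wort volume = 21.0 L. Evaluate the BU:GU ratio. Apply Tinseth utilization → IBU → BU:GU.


U = 1.65·0.000125^(GP/1000)·(1−e^(−0.04t))/4.15;  IBU = (α/100)·m·U·1000/V;  BU:GU = IBU/GP
U = 1.65·0.000125^(46/1000)·(1−e^(−0.04·38))/4.15 = 0.2054
IBU = (16.0/100)·16·0.2054·1000/21.0 = 25.0453
BU:GU = 25.0453/46

0.5445


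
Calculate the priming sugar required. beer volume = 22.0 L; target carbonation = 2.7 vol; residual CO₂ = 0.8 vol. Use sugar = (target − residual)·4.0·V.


sugar = (2.7 − 0.8)·4.0·22.0

167.2000 g


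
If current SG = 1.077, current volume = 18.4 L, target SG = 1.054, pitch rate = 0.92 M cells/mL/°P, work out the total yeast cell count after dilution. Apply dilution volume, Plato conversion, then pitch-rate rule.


V_w = V·((SG_c−1)/(SG_t−1)−1);  °P = 259 − 259/SG_t;  cells = rate·(V+V_w)·°P
V_w = 18.4·((1.077−1)/(1.054−1)−1) = 7.8370
V_final = 18.4 + 7.8370 = 26.2370
°P = 259 − 259/1.054 = 13.2694
cells = 0.92·26.2370·13.2694

320.2990 billion cells


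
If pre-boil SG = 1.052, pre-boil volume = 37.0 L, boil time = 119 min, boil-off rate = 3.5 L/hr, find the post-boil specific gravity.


V_post = V_pre − rate·(t/60);  SG_post = 1 + (SG_pre−1)·V_pre/V_post
V_post = 37.0 − 3.5·(119/60) = 30.0583
SG_post = 1 + (1.052 − 1)·37.0/30.0583

1.0640


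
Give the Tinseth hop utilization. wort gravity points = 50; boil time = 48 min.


U = 1.65·0.000125^(GP/1000) · (1 − e^(−0.04·t))/4.15
bigness = 1.65·0.000125^(50/1000) = 1.0528
boil_factor = (1 − e^(−0.04·48))/4.15 = 0.2056
U = 1.0528 · 0.2056

0.2165


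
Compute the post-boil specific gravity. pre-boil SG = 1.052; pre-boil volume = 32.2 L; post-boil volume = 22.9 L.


SG_post = 1 + (SG_pre − 1)·V_pre/V_post
pts_pre = (1.052 − 1)·1000 = 52.0000
pts_post = 52.0000·32.2/22.9 = 73.1179
SG_post = 1 + 73.1179/1000

1.0731


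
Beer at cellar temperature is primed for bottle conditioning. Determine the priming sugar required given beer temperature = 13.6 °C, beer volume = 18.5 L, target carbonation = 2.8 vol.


residual = 14.695·(0.01821 + 0.09011·e^(−0.04·T));  sugar = (target − residual)·4.0·V
residual = 14.695·(0.01821 + 0.09011·e^(−0.04·13.6)) = 1.0362
sugar = (2.8 − 1.0362)·4.0·18.5

130.5233 g


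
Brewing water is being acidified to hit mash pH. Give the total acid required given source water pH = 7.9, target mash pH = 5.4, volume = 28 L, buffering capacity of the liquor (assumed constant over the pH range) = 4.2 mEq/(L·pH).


acid = buffering capacity · (pH_source − pH_target) · V
acid = 4.2 · (7.9 − 5.4) · 28

294.0000 mEq


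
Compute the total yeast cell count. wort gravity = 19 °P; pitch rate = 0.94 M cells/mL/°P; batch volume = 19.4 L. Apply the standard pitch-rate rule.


cells (billions) = rate · V_L · °P
cells = 0.94 · 19.4 · 19

346.4840 billion cells


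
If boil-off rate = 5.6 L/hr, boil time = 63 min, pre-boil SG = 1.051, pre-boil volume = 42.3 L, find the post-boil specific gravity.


V_post = V_pre − rate·(t/60);  SG_post = 1 + (SG_pre−1)·V_pre/V_post
V_post = 42.3 − 5.6·(63/60) = 36.4200
SG_post = 1 + (1.051 − 1)·42.3/36.4200

1.0592


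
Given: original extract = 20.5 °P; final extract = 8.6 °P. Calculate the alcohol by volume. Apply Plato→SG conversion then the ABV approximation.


SG = 259/(259 − P);  ABV = (OG − FG)·131.25
OG = 259/(259 − 20.5) = 1.0860
FG = 259/(259 − 8.6) = 1.0343
ABV = (1.0860 − 1.0343)·131.25

6.7737 % ABV


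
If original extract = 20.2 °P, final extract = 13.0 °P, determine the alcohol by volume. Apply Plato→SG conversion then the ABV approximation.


SG = 259/(259 − P);  ABV = (OG − FG)·131.25
OG = 259/(259 − 20.2) = 1.0846
FG = 259/(259 − 13.0) = 1.0528
ABV = (1.0846 − 1.0528)·131.25

4.1664 % ABV


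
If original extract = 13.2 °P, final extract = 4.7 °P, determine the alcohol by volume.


SG = 259/(259 − P);  ABV = (OG − FG)·131.25
OG = 259/(259 − 13.2) = 1.0537
FG = 259/(259 − 4.7) = 1.0185
ABV = (1.0537 − 1.0185)·131.25

4.6226 % ABV


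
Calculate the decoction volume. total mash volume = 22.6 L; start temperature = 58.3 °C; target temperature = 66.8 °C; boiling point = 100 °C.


V_dec = V_total·(T_target − T_start)/(T_boil − T_start)
V_dec = 22.6·(66.8 − 58.3)/(100 − 58.3)

4.6067 L


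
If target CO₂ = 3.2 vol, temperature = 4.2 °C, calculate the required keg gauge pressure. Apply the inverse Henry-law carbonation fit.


psi = vols/(0.01821 + 0.09011·e^(−0.04·T)) − 14.695
psi = 3.2/(0.01821 + 0.09011·e^(−0.04·4.2)) − 14.695

19.2088 psi


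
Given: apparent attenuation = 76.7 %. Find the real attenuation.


RA = AA · 0.8192
RA = 76.7 · 0.8192

62.8326 %


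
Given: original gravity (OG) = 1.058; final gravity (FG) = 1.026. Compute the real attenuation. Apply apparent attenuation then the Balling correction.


AA = (OG−FG)/(OG−1)·100;  RA = AA·0.8192
AA = (1.058 − 1.026)/(1.058 − 1)·100 = 55.1724
RA = 55.1724·0.8192

45.1972 %


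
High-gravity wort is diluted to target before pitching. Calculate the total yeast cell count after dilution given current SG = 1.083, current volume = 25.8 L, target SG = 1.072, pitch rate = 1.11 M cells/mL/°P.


V_w = V·((SG_c−1)/(SG_t−1)−1);  °P = 259 − 259/SG_t;  cells = rate·(V+V_w)·°P
V_w = 25.8·((1.083−1)/(1.072−1)−1) = 3.9417
V_final = 25.8 + 3.9417 = 29.7417
°P = 259 − 259/1.072 = 17.3955
cells = 1.11·29.7417·17.3955

574.2827 billion cells


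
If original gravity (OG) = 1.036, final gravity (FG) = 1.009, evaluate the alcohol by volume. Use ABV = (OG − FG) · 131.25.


ABV = (1.036 − 1.009) · 131.25

3.5438 % ABV


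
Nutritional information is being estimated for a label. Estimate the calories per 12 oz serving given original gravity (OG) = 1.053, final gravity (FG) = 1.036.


ABW = (OG−FG)·131.25·0.79/FG;  °P = 259 − 259/SG (for OG→OE and FG→AE);  RE = 0.1808·OE + 0.8192·AE;  Cal = (6.9·ABW + 4·(RE−0.1))·FG·3.55
ABW = (1.053 − 1.036)·131.25·0.79/1.036 = 1.7014
OE = 259 − 259/1.053 = 13.0361 °P
AE = 259 − 259/1.036 = 9.0000 °P
RE = 0.1808·13.0361 + 0.8192·9.0000 = 9.7297 °P
Cal = (6.9·1.7014 + 4·(9.7297−0.1))·1.036·3.55

184.8418 kcal


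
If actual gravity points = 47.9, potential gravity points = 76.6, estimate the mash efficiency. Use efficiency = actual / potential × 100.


efficiency = 47.9 / 76.6 × 100

62.5326 %


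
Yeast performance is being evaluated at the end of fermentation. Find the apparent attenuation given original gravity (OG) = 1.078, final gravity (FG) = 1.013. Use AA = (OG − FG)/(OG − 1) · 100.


AA = (1.078 − 1.013)/(1.078 − 1) · 100

83.3333 %


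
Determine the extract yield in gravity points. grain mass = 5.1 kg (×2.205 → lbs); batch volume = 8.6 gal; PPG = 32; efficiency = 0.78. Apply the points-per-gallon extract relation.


points = lbs × PPG × eff / vol
lbs = 5.1 × 2.205 = 11.2455
points = 11.2455 × 32 × 0.78 / 8.6

32.6381 points


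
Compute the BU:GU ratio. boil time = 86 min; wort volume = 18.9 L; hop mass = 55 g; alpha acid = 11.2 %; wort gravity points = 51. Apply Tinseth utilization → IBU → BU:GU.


U = 1.65·0.000125^(GP/1000)·(1−e^(−0.04t))/4.15;  IBU = (α/100)·m·U·1000/V;  BU:GU = IBU/GP
U = 1.65·0.000125^(51/1000)·(1−e^(−0.04·86))/4.15 = 0.2433
IBU = (11.2/100)·55·0.2433·1000/18.9 = 79.3128
BU:GU = 79.3128/51

1.5552


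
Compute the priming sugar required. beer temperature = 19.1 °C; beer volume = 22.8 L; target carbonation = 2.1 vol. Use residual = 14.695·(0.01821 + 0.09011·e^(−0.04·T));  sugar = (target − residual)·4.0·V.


residual = 14.695·(0.01821 + 0.09011·e^(−0.04·19.1)) = 0.8844
sugar = (2.1 − 0.8844)·4.0·22.8

110.8634 g


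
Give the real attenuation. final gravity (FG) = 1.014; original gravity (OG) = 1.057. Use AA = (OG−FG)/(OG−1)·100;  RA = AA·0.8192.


AA = (1.057 − 1.014)/(1.057 − 1)·100 = 75.4386
RA = 75.4386·0.8192

61.7993 %


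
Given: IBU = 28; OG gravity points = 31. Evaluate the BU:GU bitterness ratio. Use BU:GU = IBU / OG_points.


BU:GU = 28 / 31

0.9032


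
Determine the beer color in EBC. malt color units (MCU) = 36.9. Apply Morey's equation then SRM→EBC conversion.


SRM = 1.4922·MCU^0.6859;  EBC = SRM·1.97
SRM = 1.4922·36.9^0.6859 = 17.7276
EBC = 17.7276·1.97

34.9234 EBC


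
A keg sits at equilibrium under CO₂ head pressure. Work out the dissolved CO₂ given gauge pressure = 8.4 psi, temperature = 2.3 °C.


vols = (P + 14.695)·(0.01821 + 0.09011·e^(−0.04·T))
vols = (8.4 + 14.695)·(0.01821 + 0.09011·e^(−0.04·2.3))

2.3187 volumes


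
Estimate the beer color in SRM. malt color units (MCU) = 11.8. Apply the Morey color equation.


SRM = 1.4922 · MCU^0.6859
SRM = 1.4922 · 11.8^0.6859

8.1102 SRM


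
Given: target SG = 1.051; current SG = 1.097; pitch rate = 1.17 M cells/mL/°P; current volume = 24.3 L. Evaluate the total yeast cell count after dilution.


V_w = V·((SG_c−1)/(SG_t−1)−1);  °P = 259 − 259/SG_t;  cells = rate·(V+V_w)·°P
V_w = 24.3·((1.097−1)/(1.051−1)−1) = 21.9176
V_final = 24.3 + 21.9176 = 46.2176
°P = 259 − 259/1.051 = 12.5680
cells = 1.17·46.2176·12.5680

679.6118 billion cells


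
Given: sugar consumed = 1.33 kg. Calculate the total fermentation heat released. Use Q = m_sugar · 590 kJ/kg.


Q = 1.33 · 590

784.7000 kJ


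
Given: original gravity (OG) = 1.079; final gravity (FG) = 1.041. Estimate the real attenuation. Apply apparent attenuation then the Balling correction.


AA = (OG−FG)/(OG−1)·100;  RA = AA·0.8192
AA = (1.079 − 1.041)/(1.079 − 1)·100 = 48.1013
RA = 48.1013·0.8192

39.4046 %


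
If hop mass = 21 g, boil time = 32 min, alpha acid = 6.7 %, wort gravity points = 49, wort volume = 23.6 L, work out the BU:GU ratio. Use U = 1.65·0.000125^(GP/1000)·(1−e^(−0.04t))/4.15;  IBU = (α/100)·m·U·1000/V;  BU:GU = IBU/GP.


U = 1.65·0.000125^(49/1000)·(1−e^(−0.04·32))/4.15 = 0.1848
IBU = (6.7/100)·21·0.1848·1000/23.6 = 11.0175
BU:GU = 11.0175/49

0.2248


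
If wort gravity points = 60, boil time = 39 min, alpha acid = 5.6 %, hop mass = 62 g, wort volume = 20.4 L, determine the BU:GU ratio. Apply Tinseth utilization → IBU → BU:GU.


U = 1.65·0.000125^(GP/1000)·(1−e^(−0.04t))/4.15;  IBU = (α/100)·m·U·1000/V;  BU:GU = IBU/GP
U = 1.65·0.000125^(60/1000)·(1−e^(−0.04·39))/4.15 = 0.1831
IBU = (5.6/100)·62·0.1831·1000/20.4 = 31.1711
BU:GU = 31.1711/60

0.5195


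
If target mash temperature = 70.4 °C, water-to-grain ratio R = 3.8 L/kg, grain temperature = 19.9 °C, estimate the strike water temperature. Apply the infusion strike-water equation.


T_strike = (0.41/R)·(T_mash − T_grain) + T_mash
T_strike = (0.41/3.8)·(70.4 − 19.9) + 70.4

75.8487 °C


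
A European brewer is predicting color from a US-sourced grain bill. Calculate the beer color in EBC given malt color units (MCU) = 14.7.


SRM = 1.4922·MCU^0.6859;  EBC = SRM·1.97
SRM = 1.4922·14.7^0.6859 = 9.4295
EBC = 9.4295·1.97

18.5762 EBC


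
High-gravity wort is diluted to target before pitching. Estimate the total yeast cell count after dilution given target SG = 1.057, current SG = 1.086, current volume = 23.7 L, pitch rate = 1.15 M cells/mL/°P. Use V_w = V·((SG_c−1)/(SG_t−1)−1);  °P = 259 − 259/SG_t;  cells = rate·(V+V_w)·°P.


V_w = 23.7·((1.086−1)/(1.057−1)−1) = 12.0579
V_final = 23.7 + 12.0579 = 35.7579
°P = 259 − 259/1.057 = 13.9669
cells = 1.15·35.7579·13.9669

574.3405 billion cells


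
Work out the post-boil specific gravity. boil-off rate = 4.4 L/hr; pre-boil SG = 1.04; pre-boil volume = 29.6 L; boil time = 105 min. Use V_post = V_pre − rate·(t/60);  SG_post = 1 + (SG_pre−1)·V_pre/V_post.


V_post = 29.6 − 4.4·(105/60) = 21.9000
SG_post = 1 + (1.04 − 1)·29.6/21.9000

1.0541


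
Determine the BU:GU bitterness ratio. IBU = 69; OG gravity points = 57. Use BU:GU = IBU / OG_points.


BU:GU = 69 / 57

1.2105


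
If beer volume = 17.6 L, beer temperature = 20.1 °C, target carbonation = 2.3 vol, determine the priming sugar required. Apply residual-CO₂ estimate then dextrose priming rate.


residual = 14.695·(0.01821 + 0.09011·e^(−0.04·T));  sugar = (target − residual)·4.0·V
residual = 14.695·(0.01821 + 0.09011·e^(−0.04·20.1)) = 0.8602
sugar = (2.3 − 0.8602)·4.0·17.6

101.3614 g


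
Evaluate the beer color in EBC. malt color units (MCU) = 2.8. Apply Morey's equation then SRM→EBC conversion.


SRM = 1.4922·MCU^0.6859;  EBC = SRM·1.97
SRM = 1.4922·2.8^0.6859 = 3.0237
EBC = 3.0237·1.97

5.9566 EBC


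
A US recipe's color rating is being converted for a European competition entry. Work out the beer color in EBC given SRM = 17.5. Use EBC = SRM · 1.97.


EBC = 17.5 · 1.97

34.4750 EBC


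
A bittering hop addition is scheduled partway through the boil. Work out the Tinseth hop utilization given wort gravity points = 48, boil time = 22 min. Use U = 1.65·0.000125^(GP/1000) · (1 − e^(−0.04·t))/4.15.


bigness = 1.65·0.000125^(48/1000) = 1.0719
boil_factor = (1 − e^(−0.04·22))/4.15 = 0.1410
U = 1.0719 · 0.1410

0.1511


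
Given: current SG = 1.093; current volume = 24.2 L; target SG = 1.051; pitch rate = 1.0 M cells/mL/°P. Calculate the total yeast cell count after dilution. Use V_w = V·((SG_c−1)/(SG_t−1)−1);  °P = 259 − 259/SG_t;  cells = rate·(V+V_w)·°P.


V_w = 24.2·((1.093−1)/(1.051−1)−1) = 19.9294
V_final = 24.2 + 19.9294 = 44.1294
°P = 259 − 259/1.051 = 12.5680
cells = 1.0·44.1294·12.5680

554.6198 billion cells


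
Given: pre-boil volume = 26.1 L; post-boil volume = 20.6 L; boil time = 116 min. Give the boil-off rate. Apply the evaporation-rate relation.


rate = (V_pre − V_post) / (t_min/60)
rate = (26.1 − 20.6) / (116/60)

2.8448 L/hr


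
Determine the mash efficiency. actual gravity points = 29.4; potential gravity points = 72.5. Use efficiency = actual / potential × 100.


efficiency = 29.4 / 72.5 × 100

40.5517 %


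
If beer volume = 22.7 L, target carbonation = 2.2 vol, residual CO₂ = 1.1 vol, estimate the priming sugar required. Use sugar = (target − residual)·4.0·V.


sugar = (2.2 − 1.1)·4.0·22.7

99.8800 g


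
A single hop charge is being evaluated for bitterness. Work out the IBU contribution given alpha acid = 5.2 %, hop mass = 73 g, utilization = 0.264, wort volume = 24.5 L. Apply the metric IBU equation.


IBU = (α/100)·mass·U·1000 / V
IBU = (5.2/100)·73·0.264·1000 / 24.5

40.9038 IBU


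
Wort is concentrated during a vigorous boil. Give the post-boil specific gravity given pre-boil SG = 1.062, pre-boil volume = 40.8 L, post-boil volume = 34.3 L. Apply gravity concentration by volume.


SG_post = 1 + (SG_pre − 1)·V_pre/V_post
pts_pre = (1.062 − 1)·1000 = 62.0000
pts_post = 62.0000·40.8/34.3 = 73.7493
SG_post = 1 + 73.7493/1000

1.0737


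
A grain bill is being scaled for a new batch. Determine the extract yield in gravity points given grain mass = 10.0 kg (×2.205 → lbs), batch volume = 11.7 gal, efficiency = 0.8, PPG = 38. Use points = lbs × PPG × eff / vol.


lbs = 10.0 × 2.205 = 22.0500
points = 22.0500 × 38 × 0.8 / 11.7

57.2923 points


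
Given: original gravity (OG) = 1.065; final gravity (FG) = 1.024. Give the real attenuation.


AA = (OG−FG)/(OG−1)·100;  RA = AA·0.8192
AA = (1.065 − 1.024)/(1.065 − 1)·100 = 63.0769
RA = 63.0769·0.8192

51.6726 %


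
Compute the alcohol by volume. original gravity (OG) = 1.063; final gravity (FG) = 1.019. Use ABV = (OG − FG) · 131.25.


ABV = (1.063 − 1.019) · 131.25

5.7750 % ABV


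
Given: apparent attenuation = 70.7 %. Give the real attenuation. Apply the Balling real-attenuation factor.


RA = AA · 0.8192
RA = 70.7 · 0.8192

57.9174 %


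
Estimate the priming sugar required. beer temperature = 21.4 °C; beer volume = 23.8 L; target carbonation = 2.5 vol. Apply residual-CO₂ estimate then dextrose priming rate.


residual = 14.695·(0.01821 + 0.09011·e^(−0.04·T));  sugar = (target − residual)·4.0·V
residual = 14.695·(0.01821 + 0.09011·e^(−0.04·21.4)) = 0.8302
sugar = (2.5 − 0.8302)·4.0·23.8

158.9670 g


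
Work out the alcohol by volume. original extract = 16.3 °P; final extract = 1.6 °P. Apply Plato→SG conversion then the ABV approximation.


SG = 259/(259 − P);  ABV = (OG − FG)·131.25
OG = 259/(259 − 16.3) = 1.0672
FG = 259/(259 − 1.6) = 1.0062
ABV = (1.0672 − 1.0062)·131.25

7.9990 % ABV


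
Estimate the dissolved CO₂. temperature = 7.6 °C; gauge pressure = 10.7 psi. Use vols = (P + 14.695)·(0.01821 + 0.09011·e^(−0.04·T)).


vols = (10.7 + 14.695)·(0.01821 + 0.09011·e^(−0.04·7.6))

2.1509 volumes


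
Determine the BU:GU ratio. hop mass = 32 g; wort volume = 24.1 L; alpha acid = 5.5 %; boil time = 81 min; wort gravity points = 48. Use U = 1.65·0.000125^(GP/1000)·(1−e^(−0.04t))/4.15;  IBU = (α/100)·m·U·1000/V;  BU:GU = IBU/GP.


U = 1.65·0.000125^(48/1000)·(1−e^(−0.04·81))/4.15 = 0.2482
IBU = (5.5/100)·32·0.2482·1000/24.1 = 18.1231
BU:GU = 18.1231/48

0.3776


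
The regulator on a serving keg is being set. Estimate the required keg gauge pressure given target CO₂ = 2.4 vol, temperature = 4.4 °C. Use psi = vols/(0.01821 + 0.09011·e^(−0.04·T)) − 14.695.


psi = 2.4/(0.01821 + 0.09011·e^(−0.04·4.4)) − 14.695

10.8974 psi


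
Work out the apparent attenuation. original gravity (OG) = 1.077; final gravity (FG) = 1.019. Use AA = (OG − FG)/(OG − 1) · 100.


AA = (1.077 − 1.019)/(1.077 − 1) · 100

75.3247 %


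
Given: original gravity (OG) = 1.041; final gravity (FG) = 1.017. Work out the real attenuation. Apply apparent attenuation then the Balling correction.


AA = (OG−FG)/(OG−1)·100;  RA = AA·0.8192
AA = (1.041 − 1.017)/(1.041 − 1)·100 = 58.5366
RA = 58.5366·0.8192

47.9532 %


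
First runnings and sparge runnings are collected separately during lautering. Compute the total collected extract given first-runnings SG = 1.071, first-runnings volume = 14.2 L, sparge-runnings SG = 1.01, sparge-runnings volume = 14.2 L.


total = Σ (SG_i − 1)·1000·V_i
first = (1.071 − 1)·1000·14.2 = 1008.2000
sparge = (1.01 − 1)·1000·14.2 = 142.0000
total = 1008.2000 + 142.0000

1150.2000 gravity·L


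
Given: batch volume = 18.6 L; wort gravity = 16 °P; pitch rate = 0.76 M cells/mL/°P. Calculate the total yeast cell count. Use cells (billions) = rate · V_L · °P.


cells = 0.76 · 18.6 · 16

226.1760 billion cells


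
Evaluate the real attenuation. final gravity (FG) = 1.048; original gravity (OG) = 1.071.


AA = (OG−FG)/(OG−1)·100;  RA = AA·0.8192
AA = (1.071 − 1.048)/(1.071 − 1)·100 = 32.3944
RA = 32.3944·0.8192

26.5375 %


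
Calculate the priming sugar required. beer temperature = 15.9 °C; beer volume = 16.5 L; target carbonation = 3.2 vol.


residual = 14.695·(0.01821 + 0.09011·e^(−0.04·T));  sugar = (target − residual)·4.0·V
residual = 14.695·(0.01821 + 0.09011·e^(−0.04·15.9)) = 0.9686
sugar = (3.2 − 0.9686)·4.0·16.5

147.2713 g


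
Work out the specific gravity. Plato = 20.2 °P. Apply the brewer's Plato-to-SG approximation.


SG = 259/(259 − P)
SG = 259/(259 − 20.2)

1.0846


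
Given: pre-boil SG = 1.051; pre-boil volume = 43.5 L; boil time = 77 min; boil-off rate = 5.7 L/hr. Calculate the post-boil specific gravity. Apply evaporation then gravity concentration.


V_post = V_pre − rate·(t/60);  SG_post = 1 + (SG_pre−1)·V_pre/V_post
V_post = 43.5 − 5.7·(77/60) = 36.1850
SG_post = 1 + (1.051 − 1)·43.5/36.1850

1.0613


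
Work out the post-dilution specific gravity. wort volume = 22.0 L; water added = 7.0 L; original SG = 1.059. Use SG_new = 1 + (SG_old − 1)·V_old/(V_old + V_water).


pts = (1.059 − 1)·1000·22.0/(22.0 + 7.0) = 44.7586
SG_new = 1 + 44.7586/1000

1.0448


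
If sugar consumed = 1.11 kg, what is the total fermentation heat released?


Q = m_sugar · 590 kJ/kg
Q = 1.11 · 590

654.9000 kJ


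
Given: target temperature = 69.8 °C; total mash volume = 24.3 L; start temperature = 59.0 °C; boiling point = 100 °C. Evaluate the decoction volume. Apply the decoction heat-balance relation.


V_dec = V_total·(T_target − T_start)/(T_boil − T_start)
V_dec = 24.3·(69.8 − 59.0)/(100 − 59.0)

6.4010 L


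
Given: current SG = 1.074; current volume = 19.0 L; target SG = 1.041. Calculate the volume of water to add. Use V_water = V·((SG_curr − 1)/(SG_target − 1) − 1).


V_water = 19.0·((1.074 − 1)/(1.041 − 1) − 1)

15.2927 L


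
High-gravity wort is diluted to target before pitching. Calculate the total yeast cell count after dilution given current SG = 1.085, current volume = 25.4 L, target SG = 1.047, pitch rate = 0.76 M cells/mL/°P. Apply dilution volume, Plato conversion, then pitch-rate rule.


V_w = V·((SG_c−1)/(SG_t−1)−1);  °P = 259 − 259/SG_t;  cells = rate·(V+V_w)·°P
V_w = 25.4·((1.085−1)/(1.047−1)−1) = 20.5362
V_final = 25.4 + 20.5362 = 45.9362
°P = 259 − 259/1.047 = 11.6266
cells = 0.76·45.9362·11.6266

405.9002 billion cells


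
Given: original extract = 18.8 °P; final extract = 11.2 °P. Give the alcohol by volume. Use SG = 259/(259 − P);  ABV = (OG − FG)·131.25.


OG = 259/(259 − 18.8) = 1.0783
FG = 259/(259 − 11.2) = 1.0452
ABV = (1.0783 − 1.0452)·131.25

4.3405 % ABV


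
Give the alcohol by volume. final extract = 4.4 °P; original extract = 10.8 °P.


SG = 259/(259 − P);  ABV = (OG − FG)·131.25
OG = 259/(259 − 10.8) = 1.0435
FG = 259/(259 − 4.4) = 1.0173
ABV = (1.0435 − 1.0173)·131.25

3.4429 % ABV


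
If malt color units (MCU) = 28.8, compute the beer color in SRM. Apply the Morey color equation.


SRM = 1.4922 · MCU^0.6859
SRM = 1.4922 · 28.8^0.6859

14.9563 SRM


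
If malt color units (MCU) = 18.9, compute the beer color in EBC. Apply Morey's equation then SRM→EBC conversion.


SRM = 1.4922·MCU^0.6859;  EBC = SRM·1.97
SRM = 1.4922·18.9^0.6859 = 11.2035
EBC = 11.2035·1.97

22.0708 EBC


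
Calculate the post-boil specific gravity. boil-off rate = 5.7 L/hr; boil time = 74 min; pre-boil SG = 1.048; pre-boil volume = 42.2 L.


V_post = V_pre − rate·(t/60);  SG_post = 1 + (SG_pre−1)·V_pre/V_post
V_post = 42.2 − 5.7·(74/60) = 35.1700
SG_post = 1 + (1.048 − 1)·42.2/35.1700

1.0576


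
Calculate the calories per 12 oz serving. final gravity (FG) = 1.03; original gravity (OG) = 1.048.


ABW = (OG−FG)·131.25·0.79/FG;  °P = 259 − 259/SG (for OG→OE and FG→AE);  RE = 0.1808·OE + 0.8192·AE;  Cal = (6.9·ABW + 4·(RE−0.1))·FG·3.55
ABW = (1.048 − 1.03)·131.25·0.79/1.03 = 1.8120
OE = 259 − 259/1.048 = 11.8626 °P
AE = 259 − 259/1.03 = 7.5437 °P
RE = 0.1808·11.8626 + 0.8192·7.5437 = 8.3245 °P
Cal = (6.9·1.8120 + 4·(8.3245−0.1))·1.03·3.55

166.0091 kcal


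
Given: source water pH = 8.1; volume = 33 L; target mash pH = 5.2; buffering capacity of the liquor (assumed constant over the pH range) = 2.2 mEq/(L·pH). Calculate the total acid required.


acid = buffering capacity · (pH_source − pH_target) · V
acid = 2.2 · (8.1 − 5.2) · 33

210.5400 mEq


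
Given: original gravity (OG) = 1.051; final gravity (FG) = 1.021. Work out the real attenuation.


AA = (OG−FG)/(OG−1)·100;  RA = AA·0.8192
AA = (1.051 − 1.021)/(1.051 − 1)·100 = 58.8235
RA = 58.8235·0.8192

48.1882 %


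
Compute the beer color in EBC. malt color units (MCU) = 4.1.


SRM = 1.4922·MCU^0.6859;  EBC = SRM·1.97
SRM = 1.4922·4.1^0.6859 = 3.9277
EBC = 3.9277·1.97

7.7375 EBC


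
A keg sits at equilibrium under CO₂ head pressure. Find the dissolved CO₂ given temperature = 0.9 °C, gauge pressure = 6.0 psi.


vols = (P + 14.695)·(0.01821 + 0.09011·e^(−0.04·T))
vols = (6.0 + 14.695)·(0.01821 + 0.09011·e^(−0.04·0.9))

2.1757 volumes


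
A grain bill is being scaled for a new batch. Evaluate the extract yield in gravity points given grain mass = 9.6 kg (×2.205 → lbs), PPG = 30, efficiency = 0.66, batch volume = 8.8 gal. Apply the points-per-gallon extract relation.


points = lbs × PPG × eff / vol
lbs = 9.6 × 2.205 = 21.1680
points = 21.1680 × 30 × 0.66 / 8.8

47.6280 points


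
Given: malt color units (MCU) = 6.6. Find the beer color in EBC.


SRM = 1.4922·MCU^0.6859;  EBC = SRM·1.97
SRM = 1.4922·6.6^0.6859 = 5.4444
EBC = 5.4444·1.97

10.7255 EBC


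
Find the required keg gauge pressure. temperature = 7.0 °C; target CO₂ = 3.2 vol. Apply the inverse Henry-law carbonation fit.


psi = vols/(0.01821 + 0.09011·e^(−0.04·T)) − 14.695
psi = 3.2/(0.01821 + 0.09011·e^(−0.04·7.0)) − 14.695

22.3791 psi


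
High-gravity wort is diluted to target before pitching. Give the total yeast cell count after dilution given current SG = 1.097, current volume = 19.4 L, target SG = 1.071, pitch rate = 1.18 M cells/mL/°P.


V_w = V·((SG_c−1)/(SG_t−1)−1);  °P = 259 − 259/SG_t;  cells = rate·(V+V_w)·°P
V_w = 19.4·((1.097−1)/(1.071−1)−1) = 7.1042
V_final = 19.4 + 7.1042 = 26.5042
°P = 259 − 259/1.071 = 17.1699
cells = 1.18·26.5042·17.1699

536.9895 billion cells


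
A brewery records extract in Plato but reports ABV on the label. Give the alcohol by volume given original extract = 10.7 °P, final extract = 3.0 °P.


SG = 259/(259 − P);  ABV = (OG − FG)·131.25
OG = 259/(259 − 10.7) = 1.0431
FG = 259/(259 − 3.0) = 1.0117
ABV = (1.0431 − 1.0117)·131.25

4.1179 % ABV


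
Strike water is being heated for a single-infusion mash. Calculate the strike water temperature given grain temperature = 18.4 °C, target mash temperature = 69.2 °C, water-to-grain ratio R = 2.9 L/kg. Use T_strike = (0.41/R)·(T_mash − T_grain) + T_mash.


T_strike = (0.41/2.9)·(69.2 − 18.4) + 69.2

76.3821 °C


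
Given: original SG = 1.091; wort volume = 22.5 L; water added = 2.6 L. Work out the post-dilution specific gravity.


SG_new = 1 + (SG_old − 1)·V_old/(V_old + V_water)
pts = (1.091 − 1)·1000·22.5/(22.5 + 2.6) = 81.5737
SG_new = 1 + 81.5737/1000

1.0816


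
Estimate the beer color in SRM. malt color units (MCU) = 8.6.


SRM = 1.4922 · MCU^0.6859
SRM = 1.4922 · 8.6^0.6859

6.5283 SRM


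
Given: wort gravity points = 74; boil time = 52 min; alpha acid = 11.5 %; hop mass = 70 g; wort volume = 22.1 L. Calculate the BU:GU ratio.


U = 1.65·0.000125^(GP/1000)·(1−e^(−0.04t))/4.15;  IBU = (α/100)·m·U·1000/V;  BU:GU = IBU/GP
U = 1.65·0.000125^(74/1000)·(1−e^(−0.04·52))/4.15 = 0.1789
IBU = (11.5/100)·70·0.1789·1000/22.1 = 65.1709
BU:GU = 65.1709/74

0.8807
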